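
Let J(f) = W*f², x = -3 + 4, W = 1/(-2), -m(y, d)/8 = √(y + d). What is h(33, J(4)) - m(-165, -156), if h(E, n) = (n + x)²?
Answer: 49 + 8*I*√321 ≈ 49.0 + 143.33*I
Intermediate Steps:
m(y, d) = -8*√(d + y) (m(y, d) = -8*√(y + d) = -8*√(d + y))
W = -½ ≈ -0.50000
x = 1
J(f) = -f²/2
h(E, n) = (1 + n)² (h(E, n) = (n + 1)² = (1 + n)²)
h(33, J(4)) - m(-165, -156) = (1 - ½*4²)² - (-8)*√(-156 - 165) = (1 - ½*16)² - (-8)*√(-321) = (1 - 8)² - (-8)*I*√321 = (-7)² - (-8)*I*√321 = 49 + 8*I*√321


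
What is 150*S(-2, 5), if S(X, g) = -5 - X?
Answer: -450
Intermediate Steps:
150*S(-2, 5) = 150*(-5 - 1*(-2)) = 150*(-5 + 2) = 150*(-3) = -450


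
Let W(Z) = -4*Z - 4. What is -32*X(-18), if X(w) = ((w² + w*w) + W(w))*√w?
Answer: -68736*I*√2 ≈ -97207.0*I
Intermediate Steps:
W(Z) = -4 - 4*Z
X(w) = √w*(-4 - 4*w + 2*w²) (X(w) = ((w² + w*w) + (-4 - 4*w))*√w = ((w² + w²) + (-4 - 4*w))*√w = (2*w² + (-4 - 4*w))*√w = (-4 - 4*w + 2*w²)*√w = √w*(-4 - 4*w + 2*w²))
-32*X(-18) = -64*√(-18)*(-2 + (-18)² - 2*(-18)) = -64*3*I*√2*(-2 + 324 + 36) = -64*3*I*√2*358 = -68736*I*√2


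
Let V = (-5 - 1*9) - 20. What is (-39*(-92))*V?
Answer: -121992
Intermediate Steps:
V = -34 (V = (-5 - 9) - 20 = -14 - 20 = -34)
(-39*(-92))*V = -39*(-92)*(-34) = 3588*(-34) = -121992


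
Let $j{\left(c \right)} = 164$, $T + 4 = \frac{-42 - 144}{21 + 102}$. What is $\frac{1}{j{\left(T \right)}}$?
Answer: $\frac{1}{164} \approx 0.0060976$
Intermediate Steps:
$T = - \frac{226}{41}$ ($T = -4 + \frac{-42 - 144}{21 + 102} = -4 - \frac{186}{123} = -4 - \frac{62}{41} = - \frac{226}{41} \approx -5.5122$)
$\frac{1}{j{\left(T \right)}} = \frac{1}{164}$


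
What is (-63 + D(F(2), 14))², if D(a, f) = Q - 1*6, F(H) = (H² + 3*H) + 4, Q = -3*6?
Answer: 7569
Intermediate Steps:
Q = -18
F(H) = 4 + H² + 3*H
D(a, f) = -24 (D(a, f) = -18 - 1*6 = -18 - 6 = -24)
(-63 + D(F(2), 14))² = (-63 - 24)² = (-87)² = 7569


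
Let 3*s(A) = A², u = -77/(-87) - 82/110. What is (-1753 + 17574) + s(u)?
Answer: 1086723973399/68688675 ≈ 15821.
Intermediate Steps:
u = 668/4785 (u = -77*(-1/87) - 82*1/110 = 77/87 - 41/55 = 668/4785 ≈ 0.13960)
s(A) = A²/3
(-1753 + 17574) + s(u) = (-1753 + 17574) + (668/4785)²/3 = 15821 + (⅓)*(446224/22896225) = 15821 + 446224/68688675 = 1086723973399/68688675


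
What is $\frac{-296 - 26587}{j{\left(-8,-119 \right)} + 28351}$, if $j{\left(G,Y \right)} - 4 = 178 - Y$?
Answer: $- \frac{927}{988} \approx -0.93826$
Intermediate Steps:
$j{\left(G,Y \right)} = 182 - Y$ ($j{\left(G,Y \right)} = 4 - \left(-178 + Y\right) = 182 - Y$)
$\frac{-296 - 26587}{j{\left(-8,-119 \right)} + 28351} = \frac{-296 - 26587}{\left(182 - -119\right) + 28351} = - \frac{26883}{\left(182 + 119\right) + 28351} = - \frac{26883}{301 + 28351} = - \frac{26883}{28652} = \left(-26883\right) \frac{1}{28652} = - \frac{927}{988}$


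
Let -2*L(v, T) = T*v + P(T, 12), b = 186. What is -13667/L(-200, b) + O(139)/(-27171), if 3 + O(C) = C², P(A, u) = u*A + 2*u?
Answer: -236290051/158243904 ≈ -1.4932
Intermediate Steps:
P(A, u) = 2*u + A*u (P(A, u) = A*u + 2*u = 2*u + A*u)
O(C) = -3 + C²
L(v, T) = -12 - 6*T - T*v/2 (L(v, T) = -(T*v + 12*(2 + T))/2 = -(T*v + (24 + 12*T))/2 = -(24 + 12*T + T*v)/2 = -12 - 6*T - T*v/2)
-13667/L(-200, b) + O(139)/(-27171) = -13667/(-12 - 6*186 - ½*186*(-200)) + (-3 + 139²)/(-27171) = -13667/(-12 - 1116 + 18600) + (-3 + 19321)*(-1/27171) = -13667/17472 + 19318*(-1/27171) = -13667*1/17472 - 19318/27171 = -13667/17472 - 19318/27171 = -236290051/158243904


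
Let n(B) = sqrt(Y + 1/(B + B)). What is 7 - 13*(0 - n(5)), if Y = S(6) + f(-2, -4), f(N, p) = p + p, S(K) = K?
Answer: 7 + 13*I*sqrt(190)/10 ≈ 7.0 + 17.919*I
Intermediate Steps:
f(N, p) = 2*p
Y = -2 (Y = 6 + 2*(-4) = 6 - 8 = -2)
n(B) = sqrt(-2 + 1/(2*B)) (n(B) = sqrt(-2 + 1/(B + B)) = sqrt(-2 + 1/(2*B)))
7 - 13*(0 - n(5)) = 7 - 13*(0 - sqrt(-8 + 2/5)/2) = 7 - 13*(0 - sqrt(-38/5)/2) = 7 - 13*(0 - I*sqrt(190)/5/2) = 7 - 13*(0 - I*sqrt(190)/10) = 7 - (-13)*I*sqrt(190)/10 = 7 + 13*I*sqrt(190)/10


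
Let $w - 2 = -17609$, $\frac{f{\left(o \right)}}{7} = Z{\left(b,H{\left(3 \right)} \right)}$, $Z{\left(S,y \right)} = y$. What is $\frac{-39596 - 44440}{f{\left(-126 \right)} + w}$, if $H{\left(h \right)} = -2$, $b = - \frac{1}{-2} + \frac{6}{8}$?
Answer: $\frac{84036}{17621} \approx 4.7691$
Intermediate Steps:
$b = \frac{5}{4}$ ($b = \left(-1\right) \left(- \frac{1}{2}\right) + 6 \cdot \frac{1}{8} = \frac{1}{2} + \frac{3}{4} = \frac{5}{4} \approx 1.25$)
$f{\left(o \right)} = -14$ ($f{\left(o \right)} = 7 \left(-2\right) = -14$)
$w = -17607$ ($w = 2 - 17609 = -17607$)
$\frac{-39596 - 44440}{f{\left(-126 \right)} + w} = \frac{-39596 - 44440}{-14 - 17607} = - \frac{84036}{-17621} = \left(-84036\right) \left(- \frac{1}{17621}\right) = \frac{84036}{17621}$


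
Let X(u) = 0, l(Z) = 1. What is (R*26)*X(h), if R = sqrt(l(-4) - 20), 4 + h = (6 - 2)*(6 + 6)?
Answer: 0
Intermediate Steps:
h = 44 (h = -4 + (6 - 2)*(6 + 6) = -4 + 4*12 = -4 + 48 = 44)
R = I*sqrt(19) (R = sqrt(1 - 20) = sqrt(-19) = I*sqrt(19) ≈ 4.3589*I)
(R*26)*X(h) = ((I*sqrt(19))*26)*0 = (26*I*sqrt(19))*0 = 0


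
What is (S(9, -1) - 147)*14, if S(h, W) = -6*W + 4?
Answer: -1918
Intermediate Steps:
S(h, W) = 4 - 6*W
(S(9, -1) - 147)*14 = ((4 - 6*(-1)) - 147)*14 = ((4 + 6) - 147)*14 = (10 - 147)*14 = -137*14 = -1918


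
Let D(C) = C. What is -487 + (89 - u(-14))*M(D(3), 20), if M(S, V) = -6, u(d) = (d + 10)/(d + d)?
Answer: -7141/7 ≈ -1020.1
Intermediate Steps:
u(d) = (10 + d)/(2*d) (u(d) = (10 + d)/((2*d)) = (10 + d)*(1/(2*d)) = (10 + d)/(2*d))
-487 + (89 - u(-14))*M(D(3), 20) = -487 + (89 - (10 - 14)/(2*(-14)))*(-6) = -487 + (89 - (-1)*(-4)/(2*14))*(-6) = -487 + (89 - 1*⅐)*(-6) = -487 + (89 - ⅐)*(-6) = -487 + (622/7)*(-6) = -487 - 3732/7 = -7141/7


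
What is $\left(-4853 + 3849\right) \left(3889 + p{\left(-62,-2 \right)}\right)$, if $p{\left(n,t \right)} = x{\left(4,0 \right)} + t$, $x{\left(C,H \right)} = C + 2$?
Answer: $-3908572$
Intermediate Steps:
$x{\left(C,H \right)} = 2 + C$
$p{\left(n,t \right)} = 6 + t$ ($p{\left(n,t \right)} = \left(2 + 4\right) + t = 6 + t$)
$\left(-4853 + 3849\right) \left(3889 + p{\left(-62,-2 \right)}\right) = \left(-4853 + 3849\right) \left(3889 + \left(6 - 2\right)\right) = - 1004 \left(3889 + 4\right) = \left(-1004\right) 3893 = -3908572$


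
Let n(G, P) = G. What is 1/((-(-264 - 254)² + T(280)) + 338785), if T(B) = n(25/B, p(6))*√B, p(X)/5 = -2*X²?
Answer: 3945816/278026141051 - 10*√70/278026141051 ≈ 1.4192e-5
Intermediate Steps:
p(X) = -10*X² (p(X) = 5*(-2*X²) = -10*X²)
T(B) = 25/√B (T(B) = (25/B)*√B = 25/√B)
1/((-(-264 - 254)² + T(280)) + 338785) = 1/((-(-264 - 254)² + 25/√280) + 338785) = 1/((-1*(-518)² + 25*(√70/140)) + 338785) = 1/((-1*268324 + 5*√70/28) + 338785) = 1/((-268324 + 5*√70/28) + 338785) = 1/(70461 + 5*√70/28)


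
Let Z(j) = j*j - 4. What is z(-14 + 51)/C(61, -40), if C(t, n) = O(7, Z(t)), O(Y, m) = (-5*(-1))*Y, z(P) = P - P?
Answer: 0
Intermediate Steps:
Z(j) = -4 + j² (Z(j) = j² - 4 = -4 + j²)
z(P) = 0
O(Y, m) = 5*Y
C(t, n) = 35 (C(t, n) = 5*7 = 35)
z(-14 + 51)/C(61, -40) = 0/35 = 0*(1/35) = 0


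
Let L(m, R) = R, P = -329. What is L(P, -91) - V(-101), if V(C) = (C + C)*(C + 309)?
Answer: 41925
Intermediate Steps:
V(C) = 2*C*(309 + C) (V(C) = (2*C)*(309 + C) = 2*C*(309 + C))
L(P, -91) - V(-101) = -91 - 2*(-101)*(309 - 101) = -91 - 2*(-101)*208 = -91 - 1*(-42016) = -91 + 42016 = 41925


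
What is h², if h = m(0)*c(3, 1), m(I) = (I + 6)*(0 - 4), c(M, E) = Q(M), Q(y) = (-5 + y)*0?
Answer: 0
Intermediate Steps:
Q(y) = 0
c(M, E) = 0
m(I) = -24 - 4*I (m(I) = (6 + I)*(-4) = -24 - 4*I)
h = 0 (h = (-24 - 4*0)*0 = (-24 + 0)*0 = -24*0 = 0)
h² = 0² = 0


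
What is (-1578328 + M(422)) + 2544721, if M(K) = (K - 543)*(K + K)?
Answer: 864269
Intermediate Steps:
M(K) = 2*K*(-543 + K) (M(K) = (-543 + K)*(2*K) = 2*K*(-543 + K))
(-1578328 + M(422)) + 2544721 = (-1578328 + 2*422*(-543 + 422)) + 2544721 = (-1578328 + 2*422*(-121)) + 2544721 = (-1578328 - 102124) + 2544721 = -1680452 + 2544721 = 864269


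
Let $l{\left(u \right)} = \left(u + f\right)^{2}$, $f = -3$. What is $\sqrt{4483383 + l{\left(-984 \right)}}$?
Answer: $4 \sqrt{341097} \approx 2336.1$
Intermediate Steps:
$l{\left(u \right)} = \left(-3 + u\right)^{2}$ ($l{\left(u \right)} = \left(u - 3\right)^{2} = \left(-3 + u\right)^{2}$)
$\sqrt{4483383 + l{\left(-984 \right)}} = \sqrt{4483383 + \left(-3 - 984\right)^{2}} = \sqrt{4483383 + \left(-987\right)^{2}} = \sqrt{4483383 + 974169} = \sqrt{5457552} = 4 \sqrt{341097}$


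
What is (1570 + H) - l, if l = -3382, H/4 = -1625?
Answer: -1548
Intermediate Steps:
H = -6500 (H = 4*(-1625) = -6500)
(1570 + H) - l = (1570 - 6500) - 1*(-3382) = -4930 + 3382 = -1548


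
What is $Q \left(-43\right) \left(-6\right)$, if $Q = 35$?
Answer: $9030$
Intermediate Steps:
$Q \left(-43\right) \left(-6\right) = 35 \left(-43\right) \left(-6\right) = \left(-1505\right) \left(-6\right) = 9030$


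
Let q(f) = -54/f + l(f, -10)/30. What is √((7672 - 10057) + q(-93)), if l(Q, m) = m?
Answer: I*√20625726/93 ≈ 48.834*I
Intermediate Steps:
q(f) = -⅓ - 54/f (q(f) = -54/f - 10/30 = -54/f - 10*1/30 = -54/f - ⅓ = -⅓ - 54/f)
√((7672 - 10057) + q(-93)) = √((7672 - 10057) + (⅓)*(-162 - 1*(-93))/(-93)) = √(-2385 + (⅓)*(-1/93)*(-162 + 93)) = √(-2385 + (⅓)*(-1/93)*(-69)) = √(-2385 + 23/93) = √(-221782/93) = I*√20625726/93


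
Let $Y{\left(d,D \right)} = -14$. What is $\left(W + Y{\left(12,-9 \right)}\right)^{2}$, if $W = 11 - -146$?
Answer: $20449$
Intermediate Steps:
$W = 157$ ($W = 11 + 146 = 157$)
$\left(W + Y{\left(12,-9 \right)}\right)^{2} = \left(157 - 14\right)^{2} = 143^{2} = 20449$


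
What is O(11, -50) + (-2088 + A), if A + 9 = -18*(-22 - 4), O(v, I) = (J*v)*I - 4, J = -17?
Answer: 7717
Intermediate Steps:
O(v, I) = -4 - 17*I*v (O(v, I) = (-17*v)*I - 4 = -17*I*v - 4 = -4 - 17*I*v)
A = 459 (A = -9 - 18*(-22 - 4) = -9 - 18*(-26) = -9 + 468 = 459)
O(11, -50) + (-2088 + A) = (-4 - 17*(-50)*11) + (-2088 + 459) = (-4 + 9350) - 1629 = 9346 - 1629 = 7717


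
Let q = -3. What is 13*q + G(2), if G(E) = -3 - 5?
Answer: -47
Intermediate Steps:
G(E) = -8
13*q + G(2) = 13*(-3) - 8 = -39 - 8 = -47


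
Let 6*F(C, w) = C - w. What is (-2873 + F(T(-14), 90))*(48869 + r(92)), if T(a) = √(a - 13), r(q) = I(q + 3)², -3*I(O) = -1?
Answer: -1270205936/9 + 219911*I*√3/9 ≈ -1.4113e+8 + 42322.0*I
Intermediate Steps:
I(O) = ⅓ (I(O) = -⅓*(-1) = ⅓)
r(q) = ⅑ (r(q) = (⅓)² = ⅑)
T(a) = √(-13 + a)
F(C, w) = -w/6 + C/6 (F(C, w) = (C - w)/6 = -w/6 + C/6)
(-2873 + F(T(-14), 90))*(48869 + r(92)) = (-2873 + (-⅙*90 + √(-13 - 14)/6))*(48869 + ⅑) = (-2873 + (-15 + √(-27)/6))*(439822/9) = (-2873 + (-15 + (3*I*√3)/6))*(439822/9) = (-2873 + (-15 + I*√3/2))*(439822/9) = (-2888 + I*√3/2)*(439822/9) = -1270205936/9 + 219911*I*√3/9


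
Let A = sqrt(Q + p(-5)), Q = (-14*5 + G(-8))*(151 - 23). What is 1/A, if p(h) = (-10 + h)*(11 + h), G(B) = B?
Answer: -I*sqrt(10074)/10074 ≈ -0.0099632*I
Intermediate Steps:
Q = -9984 (Q = (-14*5 - 8)*(151 - 23) = (-70 - 8)*128 = -78*128 = -9984)
A = I*sqrt(10074) (A = sqrt(-9984 + (-110 - 5 + (-5)**2)) = sqrt(-9984 + (-110 - 5 + 25)) = sqrt(-9984 - 90) = sqrt(-10074) = I*sqrt(10074) ≈ 100.37*I)
1/A = 1/(I*sqrt(10074)) = -I*sqrt(10074)/10074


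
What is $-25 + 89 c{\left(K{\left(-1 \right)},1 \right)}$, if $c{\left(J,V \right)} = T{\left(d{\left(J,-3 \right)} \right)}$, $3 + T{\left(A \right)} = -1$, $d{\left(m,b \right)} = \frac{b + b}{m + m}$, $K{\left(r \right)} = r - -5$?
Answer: $-381$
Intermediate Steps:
$K{\left(r \right)} = 5 + r$ ($K{\left(r \right)} = r + 5 = 5 + r$)
$d{\left(m,b \right)} = \frac{b}{m}$ ($d{\left(m,b \right)} = \frac{2 b}{2 m} = 2 b \frac{1}{2 m} = \frac{b}{m}$)
$T{\left(A \right)} = -4$ ($T{\left(A \right)} = -3 - 1 = -4$)
$c{\left(J,V \right)} = -4$
$-25 + 89 c{\left(K{\left(-1 \right)},1 \right)} = -25 + 89 \left(-4\right) = -25 - 356 = -381$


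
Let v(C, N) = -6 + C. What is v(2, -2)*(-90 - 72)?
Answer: 648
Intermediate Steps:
v(2, -2)*(-90 - 72) = (-6 + 2)*(-90 - 72) = -4*(-162) = 648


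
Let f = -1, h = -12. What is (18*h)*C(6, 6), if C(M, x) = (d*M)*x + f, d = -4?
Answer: 31320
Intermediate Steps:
C(M, x) = -1 - 4*M*x (C(M, x) = (-4*M)*x - 1 = -4*M*x - 1 = -1 - 4*M*x)
(18*h)*C(6, 6) = (18*(-12))*(-1 - 4*6*6) = -216*(-1 - 144) = -216*(-145) = 31320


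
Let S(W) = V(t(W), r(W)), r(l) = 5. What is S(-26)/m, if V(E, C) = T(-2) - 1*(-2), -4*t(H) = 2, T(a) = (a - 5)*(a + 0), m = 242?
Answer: 8/121 ≈ 0.066116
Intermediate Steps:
T(a) = a*(-5 + a) (T(a) = (-5 + a)*a = a*(-5 + a))
t(H) = -½ (t(H) = -¼*2 = -½)
V(E, C) = 16 (V(E, C) = -2*(-5 - 2) - 1*(-2) = -2*(-7) + 2 = 14 + 2 = 16)
S(W) = 16
S(-26)/m = 16/242 = 16*(1/242) = 8/121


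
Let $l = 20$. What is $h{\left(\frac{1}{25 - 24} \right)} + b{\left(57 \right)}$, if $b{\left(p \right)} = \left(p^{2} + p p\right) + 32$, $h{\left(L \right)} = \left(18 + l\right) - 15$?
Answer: $6553$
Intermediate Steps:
$h{\left(L \right)} = 23$ ($h{\left(L \right)} = \left(18 + 20\right) - 15 = 38 - 15 = 23$)
$b{\left(p \right)} = 32 + 2 p^{2}$ ($b{\left(p \right)} = \left(p^{2} + p^{2}\right) + 32 = 2 p^{2} + 32 = 32 + 2 p^{2}$)
$h{\left(\frac{1}{25 - 24} \right)} + b{\left(57 \right)} = 23 + \left(32 + 2 \cdot 57^{2}\right) = 23 + \left(32 + 2 \cdot 3249\right) = 23 + \left(32 + 6498\right) = 23 + 6530 = 6553$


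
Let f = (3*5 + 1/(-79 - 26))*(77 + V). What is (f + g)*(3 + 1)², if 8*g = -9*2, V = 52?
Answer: 1081652/35 ≈ 30904.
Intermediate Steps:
g = -9/4 (g = (-9*2)/8 = (⅛)*(-18) = -9/4 ≈ -2.2500)
f = 67682/35 (f = (3*5 + 1/(-79 - 26))*(77 + 52) = (15 + 1/(-105))*129 = (15 - 1/105)*129 = (1574/105)*129 = 67682/35 ≈ 1933.8)
(f + g)*(3 + 1)² = (67682/35 - 9/4)*(3 + 1)² = (270413/140)*4² = (270413/140)*16 = 1081652/35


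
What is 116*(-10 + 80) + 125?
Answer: 8245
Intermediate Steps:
116*(-10 + 80) + 125 = 116*70 + 125 = 8120 + 125 = 8245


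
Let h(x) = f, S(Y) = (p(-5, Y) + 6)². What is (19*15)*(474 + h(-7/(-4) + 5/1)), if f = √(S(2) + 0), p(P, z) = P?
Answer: 135375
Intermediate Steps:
S(Y) = 1 (S(Y) = (-5 + 6)² = 1² = 1)
f = 1 (f = √(1 + 0) = √1 = 1)
h(x) = 1
(19*15)*(474 + h(-7/(-4) + 5/1)) = (19*15)*(474 + 1) = 285*475 = 135375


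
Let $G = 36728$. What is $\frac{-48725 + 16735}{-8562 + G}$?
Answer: $- \frac{15995}{14083} \approx -1.1358$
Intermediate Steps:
$\frac{-48725 + 16735}{-8562 + G} = \frac{-48725 + 16735}{-8562 + 36728} = - \frac{31990}{28166} = \left(-31990\right) \frac{1}{28166} = - \frac{15995}{14083}$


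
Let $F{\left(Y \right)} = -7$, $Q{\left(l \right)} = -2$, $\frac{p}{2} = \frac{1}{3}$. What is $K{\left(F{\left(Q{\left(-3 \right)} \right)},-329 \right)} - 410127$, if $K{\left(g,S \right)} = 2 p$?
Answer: $- \frac{1230377}{3} \approx -4.1013 \cdot 10^{5}$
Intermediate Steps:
$p = \frac{2}{3} \approx 0.66667$
$K{\left(g,S \right)} = \frac{4}{3}$ ($K{\left(g,S \right)} = 2 \cdot \frac{2}{3} = \frac{4}{3}$)
$K{\left(F{\left(Q{\left(-3 \right)} \right)},-329 \right)} - 410127 = \frac{4}{3} - 410127 = - \frac{1230377}{3}$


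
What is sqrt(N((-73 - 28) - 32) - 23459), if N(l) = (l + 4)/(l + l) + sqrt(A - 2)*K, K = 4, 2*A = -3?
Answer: sqrt(-1659830690 + 141512*I*sqrt(14))/266 ≈ 0.024429 + 153.16*I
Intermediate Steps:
A = -3/2 (A = (1/2)*(-3) = -3/2 ≈ -1.5000)
N(l) = (4 + l)/(2*l) + 2*I*sqrt(14) (N(l) = (l + 4)/(l + l) + sqrt(-3/2 - 2)*4 = (4 + l)/((2*l)) + sqrt(-7/2)*4 = (4 + l)*(1/(2*l)) + (I*sqrt(14)/2)*4 = (4 + l)/(2*l) + 2*I*sqrt(14))
sqrt(N((-73 - 28) - 32) - 23459) = sqrt((1/2 + 2/((-73 - 28) - 32) + 2*I*sqrt(14)) - 23459) = sqrt((1/2 + 2/(-101 - 32) + 2*I*sqrt(14)) - 23459) = sqrt((1/2 + 2/(-133) + 2*I*sqrt(14)) - 23459) = sqrt((1/2 + 2*(-1/133) + 2*I*sqrt(14)) - 23459) = sqrt((1/2 - 2/133 + 2*I*sqrt(14)) - 23459) = sqrt((129/266 + 2*I*sqrt(14)) - 23459) = sqrt(-6239965/266 + 2*I*sqrt(14))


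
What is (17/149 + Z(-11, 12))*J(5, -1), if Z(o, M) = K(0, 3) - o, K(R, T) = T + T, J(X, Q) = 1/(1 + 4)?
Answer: 510/149 ≈ 3.4228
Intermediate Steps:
J(X, Q) = ⅕ (J(X, Q) = 1/5 = ⅕)
K(R, T) = 2*T
Z(o, M) = 6 - o (Z(o, M) = 2*3 - o = 6 - o)
(17/149 + Z(-11, 12))*J(5, -1) = (17/149 + (6 - 1*(-11)))*(⅕) = (17*(1/149) + (6 + 11))*(⅕) = (17/149 + 17)*(⅕) = (2550/149)*(⅕) = 510/149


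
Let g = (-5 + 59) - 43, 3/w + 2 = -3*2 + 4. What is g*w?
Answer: -33/4 ≈ -8.2500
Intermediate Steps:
w = -3/4 (w = 3/(-2 + (-3*2 + 4)) = 3/(-2 + (-6 + 4)) = 3/(-2 - 2) = 3/(-4) = 3*(-1/4) = -3/4 ≈ -0.75000)
g = 11 (g = 54 - 43 = 11)
g*w = 11*(-3/4) = -33/4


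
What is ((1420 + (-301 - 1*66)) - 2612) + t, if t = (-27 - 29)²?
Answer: 1577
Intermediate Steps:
t = 3136 (t = (-56)² = 3136)
((1420 + (-301 - 1*66)) - 2612) + t = ((1420 + (-301 - 1*66)) - 2612) + 3136 = ((1420 + (-301 - 66)) - 2612) + 3136 = ((1420 - 367) - 2612) + 3136 = (1053 - 2612) + 3136 = -1559 + 3136 = 1577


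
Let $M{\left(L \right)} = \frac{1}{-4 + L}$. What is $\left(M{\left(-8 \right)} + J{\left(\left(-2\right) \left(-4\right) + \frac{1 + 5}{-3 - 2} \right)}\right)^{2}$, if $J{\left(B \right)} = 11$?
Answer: $\frac{17161}{144} \approx 119.17$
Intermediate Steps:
$\left(M{\left(-8 \right)} + J{\left(\left(-2\right) \left(-4\right) + \frac{1 + 5}{-3 - 2} \right)}\right)^{2} = \left(\frac{1}{-4 - 8} + 11\right)^{2} = \left(\frac{1}{-12} + 11\right)^{2} = \left(- \frac{1}{12} + 11\right)^{2} = \left(\frac{131}{12}\right)^{2} = \frac{17161}{144}$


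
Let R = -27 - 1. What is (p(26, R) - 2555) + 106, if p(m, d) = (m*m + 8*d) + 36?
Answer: -1961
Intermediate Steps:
R = -28
p(m, d) = 36 + m**2 + 8*d (p(m, d) = (m**2 + 8*d) + 36 = 36 + m**2 + 8*d)
(p(26, R) - 2555) + 106 = ((36 + 26**2 + 8*(-28)) - 2555) + 106 = ((36 + 676 - 224) - 2555) + 106 = (488 - 2555) + 106 = -2067 + 106 = -1961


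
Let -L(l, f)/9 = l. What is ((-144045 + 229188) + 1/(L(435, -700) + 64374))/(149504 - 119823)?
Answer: 5147660638/1794483579 ≈ 2.8686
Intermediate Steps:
L(l, f) = -9*l
((-144045 + 229188) + 1/(L(435, -700) + 64374))/(149504 - 119823) = ((-144045 + 229188) + 1/(-9*435 + 64374))/(149504 - 119823) = (85143 + 1/(-3915 + 64374))/29681 = (85143 + 1/60459)*(1/29681) = (5147660638/60459)*(1/29681) = 5147660638/1794483579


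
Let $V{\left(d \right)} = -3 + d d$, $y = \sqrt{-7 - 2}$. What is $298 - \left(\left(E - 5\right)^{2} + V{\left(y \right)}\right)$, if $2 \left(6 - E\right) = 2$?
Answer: $310$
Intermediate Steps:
$E = 5$ ($E = 6 - 1 = 5$)
$y = 3 i$ ($y = \sqrt{-9} = 3 i \approx 3.0 i$)
$V{\left(d \right)} = -3 + d^{2}$
$298 - \left(\left(E - 5\right)^{2} + V{\left(y \right)}\right) = 298 - \left(\left(5 - 5\right)^{2} + \left(-3 + \left(3 i\right)^{2}\right)\right) = 298 - \left(0^{2} - 12\right) = 298 - \left(0 - 12\right) = 298 - -12 = 298 + 12 = 310$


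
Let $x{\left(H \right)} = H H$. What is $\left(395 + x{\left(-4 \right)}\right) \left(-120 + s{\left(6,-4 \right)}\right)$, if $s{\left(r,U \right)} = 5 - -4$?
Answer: $-45621$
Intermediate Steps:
$s{\left(r,U \right)} = 9$ ($s{\left(r,U \right)} = 5 + 4 = 9$)
$x{\left(H \right)} = H^{2}$
$\left(395 + x{\left(-4 \right)}\right) \left(-120 + s{\left(6,-4 \right)}\right) = \left(395 + \left(-4\right)^{2}\right) \left(-120 + 9\right) = \left(395 + 16\right) \left(-111\right) = 411 \left(-111\right) = -45621$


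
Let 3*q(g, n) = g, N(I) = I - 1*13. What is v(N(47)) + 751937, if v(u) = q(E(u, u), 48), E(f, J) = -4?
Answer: 2255807/3 ≈ 7.5194e+5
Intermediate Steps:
N(I) = -13 + I (N(I) = I - 13 = -13 + I)
q(g, n) = g/3
v(u) = -4/3 (v(u) = (⅓)*(-4) = -4/3)
v(N(47)) + 751937 = -4/3 + 751937 = 2255807/3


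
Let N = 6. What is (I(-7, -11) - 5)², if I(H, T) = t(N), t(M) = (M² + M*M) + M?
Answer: 5329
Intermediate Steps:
t(M) = M + 2*M² (t(M) = (M² + M²) + M = 2*M² + M = M + 2*M²)
I(H, T) = 78 (I(H, T) = 6*(1 + 2*6) = 6*(1 + 12) = 6*13 = 78)
(I(-7, -11) - 5)² = (78 - 5)² = 73² = 5329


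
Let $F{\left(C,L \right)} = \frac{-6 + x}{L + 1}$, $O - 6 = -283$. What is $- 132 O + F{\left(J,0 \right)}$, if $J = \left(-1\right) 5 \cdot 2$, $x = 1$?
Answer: $36559$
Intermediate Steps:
$O = -277$ ($O = 6 - 283 = -277$)
$J = -10$ ($J = \left(-5\right) 2 = -10$)
$F{\left(C,L \right)} = - \frac{5}{1 + L}$ ($F{\left(C,L \right)} = \frac{-6 + 1}{L + 1} = - \frac{5}{1 + L}$)
$- 132 O + F{\left(J,0 \right)} = \left(-132\right) \left(-277\right) - \frac{5}{1 + 0} = 36564 - \frac{5}{1} = 36564 - 5 = 36559$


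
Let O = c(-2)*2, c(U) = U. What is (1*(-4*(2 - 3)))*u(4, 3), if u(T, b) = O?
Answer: -16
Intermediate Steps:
O = -4 (O = -2*2 = -4)
u(T, b) = -4
(1*(-4*(2 - 3)))*u(4, 3) = (1*(-4*(2 - 3)))*(-4) = (1*(-4*(-1)))*(-4) = (1*4)*(-4) = 4*(-4) = -16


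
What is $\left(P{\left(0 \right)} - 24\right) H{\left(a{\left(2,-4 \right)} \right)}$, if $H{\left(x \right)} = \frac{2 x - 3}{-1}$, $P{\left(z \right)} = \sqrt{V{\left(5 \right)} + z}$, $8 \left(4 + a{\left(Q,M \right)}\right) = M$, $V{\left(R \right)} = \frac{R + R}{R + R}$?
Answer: $-276$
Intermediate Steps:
$V{\left(R \right)} = 1$ ($V{\left(R \right)} = \frac{2 R}{2 R} = 2 R \frac{1}{2 R} = 1$)
$a{\left(Q,M \right)} = -4 + \frac{M}{8}$
$P{\left(z \right)} = \sqrt{1 + z}$
$H{\left(x \right)} = 3 - 2 x$ ($H{\left(x \right)} = \left(-3 + 2 x\right) \left(-1\right) = 3 - 2 x$)
$\left(P{\left(0 \right)} - 24\right) H{\left(a{\left(2,-4 \right)} \right)} = \left(\sqrt{1 + 0} - 24\right) \left(3 - 2 \left(-4 + \frac{1}{8} \left(-4\right)\right)\right) = \left(\sqrt{1} - 24\right) \left(3 - 2 \left(-4 - \frac{1}{2}\right)\right) = \left(1 - 24\right) \left(3 - -9\right) = - 23 \left(3 + 9\right) = \left(-23\right) 12 = -276$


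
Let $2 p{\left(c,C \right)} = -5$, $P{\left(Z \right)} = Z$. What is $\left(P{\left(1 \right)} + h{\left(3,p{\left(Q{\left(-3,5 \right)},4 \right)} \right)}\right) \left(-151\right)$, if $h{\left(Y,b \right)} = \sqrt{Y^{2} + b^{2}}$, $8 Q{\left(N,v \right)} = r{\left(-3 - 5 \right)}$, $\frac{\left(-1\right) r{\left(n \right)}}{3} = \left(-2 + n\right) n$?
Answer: $-151 - \frac{151 \sqrt{61}}{2} \approx -740.67$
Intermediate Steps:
$r{\left(n \right)} = - 3 n \left(-2 + n\right)$ ($r{\left(n \right)} = - 3 \left(-2 + n\right) n = - 3 n \left(-2 + n\right)$)
$Q{\left(N,v \right)} = -30$ ($Q{\left(N,v \right)} = \frac{3 \left(-3 - 5\right) \left(2 - \left(-3 - 5\right)\right)}{8} = \frac{3 \left(-8\right) \left(2 - -8\right)}{8} = \frac{3 \left(-8\right) \left(2 + 8\right)}{8} = \frac{3 \left(-8\right) 10}{8} = \frac{1}{8} \left(-240\right) = -30$)
$p{\left(c,C \right)} = - \frac{5}{2}$ ($p{\left(c,C \right)} = \frac{1}{2} \left(-5\right) = - \frac{5}{2}$)
$\left(P{\left(1 \right)} + h{\left(3,p{\left(Q{\left(-3,5 \right)},4 \right)} \right)}\right) \left(-151\right) = \left(1 + \sqrt{3^{2} + \left(- \frac{5}{2}\right)^{2}}\right) \left(-151\right) = \left(1 + \sqrt{9 + \frac{25}{4}}\right) \left(-151\right) = \left(1 + \sqrt{\frac{61}{4}}\right) \left(-151\right) = \left(1 + \frac{\sqrt{61}}{2}\right) \left(-151\right) = -151 - \frac{151 \sqrt{61}}{2}$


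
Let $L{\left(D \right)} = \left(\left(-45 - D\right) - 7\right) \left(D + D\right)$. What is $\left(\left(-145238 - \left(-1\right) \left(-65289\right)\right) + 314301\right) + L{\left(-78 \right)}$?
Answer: $99718$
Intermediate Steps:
$L{\left(D \right)} = 2 D \left(-52 - D\right)$ ($L{\left(D \right)} = \left(-52 - D\right) 2 D = 2 D \left(-52 - D\right)$)
$\left(\left(-145238 - \left(-1\right) \left(-65289\right)\right) + 314301\right) + L{\left(-78 \right)} = \left(\left(-145238 - \left(-1\right) \left(-65289\right)\right) + 314301\right) - - 156 \left(52 - 78\right) = \left(\left(-145238 - 65289\right) + 314301\right) - \left(-156\right) \left(-26\right) = \left(\left(-145238 - 65289\right) + 314301\right) - 4056 = \left(-210527 + 314301\right) - 4056 = 103774 - 4056 = 99718$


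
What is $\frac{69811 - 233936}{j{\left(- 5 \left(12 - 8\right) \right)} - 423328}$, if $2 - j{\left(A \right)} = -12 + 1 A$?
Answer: $\frac{164125}{423294} \approx 0.38773$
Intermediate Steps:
$j{\left(A \right)} = 14 - A$ ($j{\left(A \right)} = 2 - \left(-12 + 1 A\right) = 2 - \left(-12 + A\right) = 14 - A$)
$\frac{69811 - 233936}{j{\left(- 5 \left(12 - 8\right) \right)} - 423328} = \frac{69811 - 233936}{\left(14 - - 5 \left(12 - 8\right)\right) - 423328} = - \frac{164125}{\left(14 - \left(-5\right) 4\right) - 423328} = - \frac{164125}{\left(14 - -20\right) - 423328} = - \frac{164125}{\left(14 + 20\right) - 423328} = - \frac{164125}{34 - 423328} = - \frac{164125}{-423294} = \left(-164125\right) \left(- \frac{1}{423294}\right) = \frac{164125}{423294}$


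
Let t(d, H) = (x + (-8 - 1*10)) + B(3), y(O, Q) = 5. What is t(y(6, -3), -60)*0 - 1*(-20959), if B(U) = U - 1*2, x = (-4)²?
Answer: 20959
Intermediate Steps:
x = 16
B(U) = -2 + U (B(U) = U - 2 = -2 + U)
t(d, H) = -1 (t(d, H) = (16 + (-8 - 1*10)) + (-2 + 3) = (16 + (-8 - 10)) + 1 = (16 - 18) + 1 = -2 + 1 = -1)
t(y(6, -3), -60)*0 - 1*(-20959) = -1*0 - 1*(-20959) = 0 + 20959 = 20959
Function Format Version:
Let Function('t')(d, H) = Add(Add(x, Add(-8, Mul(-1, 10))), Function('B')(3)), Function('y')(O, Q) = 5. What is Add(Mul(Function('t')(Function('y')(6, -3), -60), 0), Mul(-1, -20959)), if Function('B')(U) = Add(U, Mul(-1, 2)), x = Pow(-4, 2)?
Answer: 20959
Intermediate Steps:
x = 16
Function('B')(U) = Add(-2, U) (Function('B')(U) = Add(U, -2) = Add(-2, U))
Function('t')(d, H) = -1 (Function('t')(d, H) = Add(Add(16, Add(-8, Mul(-1, 10))), Add(-2, 3)) = Add(Add(16, Add(-8, -10)), 1) = Add(Add(16, -18), 1) = Add(-2, 1) = -1)
Add(Mul(Function('t')(Function('y')(6, -3), -60), 0), Mul(-1, -20959)) = Add(Mul(-1, 0), Mul(-1, -20959)) = Add(0, 20959) = 20959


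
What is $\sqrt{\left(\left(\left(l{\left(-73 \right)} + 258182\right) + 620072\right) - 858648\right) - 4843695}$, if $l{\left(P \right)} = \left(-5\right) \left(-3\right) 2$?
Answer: $i \sqrt{4824059} \approx 2196.4 i$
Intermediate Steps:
$l{\left(P \right)} = 30$ ($l{\left(P \right)} = 15 \cdot 2 = 30$)
$\sqrt{\left(\left(\left(l{\left(-73 \right)} + 258182\right) + 620072\right) - 858648\right) - 4843695} = \sqrt{\left(\left(\left(30 + 258182\right) + 620072\right) - 858648\right) - 4843695} = \sqrt{\left(\left(258212 + 620072\right) - 858648\right) - 4843695} = \sqrt{\left(878284 - 858648\right) - 4843695} = \sqrt{19636 - 4843695} = \sqrt{-4824059} = i \sqrt{4824059}$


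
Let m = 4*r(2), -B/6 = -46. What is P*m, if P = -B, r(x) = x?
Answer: -2208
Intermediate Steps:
B = 276 (B = -6*(-46) = 276)
m = 8 (m = 4*2 = 8)
P = -276 (P = -1*276 = -276)
P*m = -276*8 = -2208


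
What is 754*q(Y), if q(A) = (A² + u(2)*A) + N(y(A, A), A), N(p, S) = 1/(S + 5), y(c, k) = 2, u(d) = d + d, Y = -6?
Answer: 8294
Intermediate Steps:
u(d) = 2*d
N(p, S) = 1/(5 + S)
q(A) = A² + 1/(5 + A) + 4*A (q(A) = (A² + (2*2)*A) + 1/(5 + A) = (A² + 4*A) + 1/(5 + A) = A² + 1/(5 + A) + 4*A)
754*q(Y) = 754*((1 - 6*(4 - 6)*(5 - 6))/(5 - 6)) = 754*((1 - 6*(-2)*(-1))/(-1)) = 754*(-(1 - 12)) = 754*(-1*(-11)) = 754*11 = 8294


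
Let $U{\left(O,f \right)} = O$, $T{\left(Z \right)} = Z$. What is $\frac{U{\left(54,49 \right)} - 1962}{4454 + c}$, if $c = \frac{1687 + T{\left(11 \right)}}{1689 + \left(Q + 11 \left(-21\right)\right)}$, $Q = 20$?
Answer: $- \frac{1410012}{3292355} \approx -0.42827$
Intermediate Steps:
$c = \frac{849}{739}$ ($c = \frac{1687 + 11}{1689 + \left(20 + 11 \left(-21\right)\right)} = \frac{1698}{1689 + \left(20 - 231\right)} = \frac{1698}{1689 - 211} = \frac{1698}{1478} = 1698 \cdot \frac{1}{1478} = \frac{849}{739} \approx 1.1488$)
$\frac{U{\left(54,49 \right)} - 1962}{4454 + c} = \frac{54 - 1962}{4454 + \frac{849}{739}} = - \frac{1908}{\frac{3292355}{739}} = \left(-1908\right) \frac{739}{3292355} = - \frac{1410012}{3292355}$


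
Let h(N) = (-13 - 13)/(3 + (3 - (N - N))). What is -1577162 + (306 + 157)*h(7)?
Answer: -4737505/3 ≈ -1.5792e+6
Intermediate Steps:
h(N) = -13/3 (h(N) = -26/(3 + (3 - 1*0)) = -26/(3 + (3 + 0)) = -26/(3 + 3) = -26/6 = -26*1/6 = -13/3)
-1577162 + (306 + 157)*h(7) = -1577162 + (306 + 157)*(-13/3) = -1577162 + 463*(-13/3) = -1577162 - 6019/3 = -4737505/3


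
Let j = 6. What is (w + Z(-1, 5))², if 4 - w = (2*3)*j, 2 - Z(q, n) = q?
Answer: 841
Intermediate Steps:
Z(q, n) = 2 - q
w = -32 (w = 4 - 2*3*6 = 4 - 6*6 = 4 - 1*36 = 4 - 36 = -32)
(w + Z(-1, 5))² = (-32 + (2 - 1*(-1)))² = (-32 + (2 + 1))² = (-32 + 3)² = (-29)² = 841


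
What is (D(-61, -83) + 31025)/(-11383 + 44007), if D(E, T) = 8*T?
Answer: 30361/32624 ≈ 0.93063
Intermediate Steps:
(D(-61, -83) + 31025)/(-11383 + 44007) = (8*(-83) + 31025)/(-11383 + 44007) = (-664 + 31025)/32624 = 30361*(1/32624) = 30361/32624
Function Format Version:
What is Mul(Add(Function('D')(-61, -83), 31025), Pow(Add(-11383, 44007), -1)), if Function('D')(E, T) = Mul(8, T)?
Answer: Rational(30361, 32624) ≈ 0.93063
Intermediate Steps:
Mul(Add(Function('D')(-61, -83), 31025), Pow(Add(-11383, 44007), -1)) = Mul(Add(Mul(8, -83), 31025), Pow(Add(-11383, 44007), -1)) = Mul(Add(-664, 31025), Pow(32624, -1)) = Mul(30361, Rational(1, 32624)) = Rational(30361, 32624)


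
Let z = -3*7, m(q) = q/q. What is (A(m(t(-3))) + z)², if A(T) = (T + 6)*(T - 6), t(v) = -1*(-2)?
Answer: 3136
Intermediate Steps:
t(v) = 2
m(q) = 1
A(T) = (-6 + T)*(6 + T) (A(T) = (6 + T)*(-6 + T) = (-6 + T)*(6 + T))
z = -21
(A(m(t(-3))) + z)² = ((-36 + 1²) - 21)² = ((-36 + 1) - 21)² = (-35 - 21)² = (-56)² = 3136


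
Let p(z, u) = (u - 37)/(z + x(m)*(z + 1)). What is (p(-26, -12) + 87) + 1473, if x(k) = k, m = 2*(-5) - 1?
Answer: 388391/249 ≈ 1559.8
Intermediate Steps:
m = -11 (m = -10 - 1 = -11)
p(z, u) = (-37 + u)/(-11 - 10*z) (p(z, u) = (u - 37)/(z - 11*(z + 1)) = (-37 + u)/(z - 11*(1 + z)) = (-37 + u)/(z + (-11 - 11*z)) = (-37 + u)/(-11 - 10*z))
(p(-26, -12) + 87) + 1473 = ((37 - 1*(-12))/(11 + 10*(-26)) + 87) + 1473 = ((37 + 12)/(11 - 260) + 87) + 1473 = (49/(-249) + 87) + 1473 = (-1/249*49 + 87) + 1473 = (-49/249 + 87) + 1473 = 21614/249 + 1473 = 388391/249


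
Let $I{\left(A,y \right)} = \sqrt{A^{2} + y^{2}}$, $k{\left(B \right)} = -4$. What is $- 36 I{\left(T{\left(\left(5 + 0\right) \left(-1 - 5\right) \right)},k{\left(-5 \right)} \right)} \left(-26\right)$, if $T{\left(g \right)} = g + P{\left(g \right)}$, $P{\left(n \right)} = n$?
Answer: $3744 \sqrt{226} \approx 56285.0$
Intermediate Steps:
$T{\left(g \right)} = 2 g$ ($T{\left(g \right)} = g + g = 2 g$)
$- 36 I{\left(T{\left(\left(5 + 0\right) \left(-1 - 5\right) \right)},k{\left(-5 \right)} \right)} \left(-26\right) = - 36 \sqrt{\left(2 \left(5 + 0\right) \left(-1 - 5\right)\right)^{2} + \left(-4\right)^{2}} \left(-26\right) = - 36 \sqrt{\left(2 \cdot 5 \left(-6\right)\right)^{2} + 16} \left(-26\right) = - 36 \sqrt{\left(2 \left(-30\right)\right)^{2} + 16} \left(-26\right) = - 36 \sqrt{\left(-60\right)^{2} + 16} \left(-26\right) = - 36 \sqrt{3600 + 16} \left(-26\right) = - 36 \sqrt{3616} \left(-26\right) = - 36 \cdot 4 \sqrt{226} \left(-26\right) = - 144 \sqrt{226} \left(-26\right) = 3744 \sqrt{226}$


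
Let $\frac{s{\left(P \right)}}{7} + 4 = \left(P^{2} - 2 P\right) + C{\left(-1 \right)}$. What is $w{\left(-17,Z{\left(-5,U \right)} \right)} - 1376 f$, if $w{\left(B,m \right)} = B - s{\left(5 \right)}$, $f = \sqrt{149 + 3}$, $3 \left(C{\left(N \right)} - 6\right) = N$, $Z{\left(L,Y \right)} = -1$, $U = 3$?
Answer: $- \frac{401}{3} - 2752 \sqrt{38} \approx -17098.0$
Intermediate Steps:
$C{\left(N \right)} = 6 + \frac{N}{3}$
$s{\left(P \right)} = \frac{35}{3} - 14 P + 7 P^{2}$ ($s{\left(P \right)} = -28 + 7 \left(\left(P^{2} - 2 P\right) + \left(6 + \frac{1}{3} \left(-1\right)\right)\right) = -28 + 7 \left(\left(P^{2} - 2 P\right) + \left(6 - \frac{1}{3}\right)\right) = -28 + 7 \left(\left(P^{2} - 2 P\right) + \frac{17}{3}\right) = -28 + 7 \left(\frac{17}{3} + P^{2} - 2 P\right) = -28 + \left(\frac{119}{3} - 14 P + 7 P^{2}\right) = \frac{35}{3} - 14 P + 7 P^{2}$)
$f = 2 \sqrt{38}$ ($f = \sqrt{152} = 2 \sqrt{38} \approx 12.329$)
$w{\left(B,m \right)} = - \frac{350}{3} + B$ ($w{\left(B,m \right)} = B - \left(\frac{35}{3} - 70 + 7 \cdot 5^{2}\right) = B - \left(\frac{35}{3} - 70 + 7 \cdot 25\right) = B - \left(\frac{35}{3} - 70 + 175\right) = B - \frac{350}{3} = - \frac{350}{3} + B$)
$w{\left(-17,Z{\left(-5,U \right)} \right)} - 1376 f = \left(- \frac{350}{3} - 17\right) - 1376 \cdot 2 \sqrt{38} = - \frac{401}{3} - 2752 \sqrt{38}$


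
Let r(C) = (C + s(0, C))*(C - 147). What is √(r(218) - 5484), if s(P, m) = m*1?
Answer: 8*√398 ≈ 159.60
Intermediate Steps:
s(P, m) = m
r(C) = 2*C*(-147 + C) (r(C) = (C + C)*(C - 147) = (2*C)*(-147 + C) = 2*C*(-147 + C))
√(r(218) - 5484) = √(2*218*(-147 + 218) - 5484) = √(2*218*71 - 5484) = √(30956 - 5484) = √25472 = 8*√398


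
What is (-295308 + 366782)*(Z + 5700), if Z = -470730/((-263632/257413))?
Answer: 2192013303828465/65908 ≈ 3.3259e+10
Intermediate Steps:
Z = 60586010745/131816 (Z = -470730/((-263632*1/257413)) = -470730/(-263632/257413) = -470730*(-257413/263632) = 60586010745/131816 ≈ 4.5963e+5)
(-295308 + 366782)*(Z + 5700) = (-295308 + 366782)*(60586010745/131816 + 5700) = 71474*(61337361945/131816) = 2192013303828465/65908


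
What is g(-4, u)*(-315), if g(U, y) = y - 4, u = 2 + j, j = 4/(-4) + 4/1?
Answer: -315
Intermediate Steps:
j = 3 (j = 4*(-¼) + 4*1 = -1 + 4 = 3)
u = 5 (u = 2 + 3 = 5)
g(U, y) = -4 + y
g(-4, u)*(-315) = (-4 + 5)*(-315) = 1*(-315) = -315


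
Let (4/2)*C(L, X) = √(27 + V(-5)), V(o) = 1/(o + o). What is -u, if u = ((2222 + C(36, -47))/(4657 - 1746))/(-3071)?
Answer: 2222/8939681 + √2690/178793620 ≈ 0.00024884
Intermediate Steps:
V(o) = 1/(2*o)
C(L, X) = √2690/20 (C(L, X) = √(27 + (½)/(-5))/2 = √(27 + (½)*(-⅕))/2 = √(27 - ⅒)/2 = √(269/10)/2 = (√2690/10)/2 = √2690/20)
u = -2222/8939681 - √2690/178793620 (u = ((2222 + √2690/20)/(4657 - 1746))/(-3071) = ((2222 + √2690/20)/2911)*(-1/3071) = ((2222 + √2690/20)*(1/2911))*(-1/3071) = (2222/2911 + √2690/58220)*(-1/3071) = -2222/8939681 - √2690/178793620 ≈ -0.00024884)
-u = -(-2222/8939681 - √2690/178793620) = 2222/8939681 + √2690/178793620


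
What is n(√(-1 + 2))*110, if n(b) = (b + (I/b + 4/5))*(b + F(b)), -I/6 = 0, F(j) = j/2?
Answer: 297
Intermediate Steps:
F(j) = j/2 (F(j) = j*(½) = j/2)
I = 0 (I = -6*0 = 0)
n(b) = 3*b*(⅘ + b)/2 (n(b) = (b + (0/b + 4/5))*(b + b/2) = (b + (0 + 4*(⅕)))*(3*b/2) = (b + (0 + ⅘))*(3*b/2) = (b + ⅘)*(3*b/2) = (⅘ + b)*(3*b/2) = 3*b*(⅘ + b)/2)
n(√(-1 + 2))*110 = (3*√(-1 + 2)*(4 + 5*√(-1 + 2))/10)*110 = (3*√1*(4 + 5*√1)/10)*110 = ((3/10)*1*(4 + 5*1))*110 = ((3/10)*1*(4 + 5))*110 = ((3/10)*1*9)*110 = (27/10)*110 = 297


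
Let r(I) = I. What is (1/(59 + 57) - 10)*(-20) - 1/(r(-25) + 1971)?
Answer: 11277041/56434 ≈ 199.83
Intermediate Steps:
(1/(59 + 57) - 10)*(-20) - 1/(r(-25) + 1971) = (1/(59 + 57) - 10)*(-20) - 1/(-25 + 1971) = (1/116 - 10)*(-20) - 1/1946 = (1/116 - 10)*(-20) - 1*1/1946 = -1159/116*(-20) - 1/1946 = 5795/29 - 1/1946 = 11277041/56434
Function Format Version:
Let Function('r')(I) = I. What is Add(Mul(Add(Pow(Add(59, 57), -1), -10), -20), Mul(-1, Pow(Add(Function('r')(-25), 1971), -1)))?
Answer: Rational(11277041, 56434) ≈ 199.83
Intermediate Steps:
Add(Mul(Add(Pow(Add(59, 57), -1), -10), -20), Mul(-1, Pow(Add(Function('r')(-25), 1971), -1))) = Add(Mul(Add(Pow(Add(59, 57), -1), -10), -20), Mul(-1, Pow(Add(-25, 1971), -1))) = Add(Mul(Add(Pow(116, -1), -10), -20), Mul(-1, Pow(1946, -1))) = Add(Mul(Add(Rational(1, 116), -10), -20), Mul(-1, Rational(1, 1946))) = Add(Mul(Rational(-1159, 116), -20), Rational(-1, 1946)) = Add(Rational(5795, 29), Rational(-1, 1946)) = Rational(11277041, 56434)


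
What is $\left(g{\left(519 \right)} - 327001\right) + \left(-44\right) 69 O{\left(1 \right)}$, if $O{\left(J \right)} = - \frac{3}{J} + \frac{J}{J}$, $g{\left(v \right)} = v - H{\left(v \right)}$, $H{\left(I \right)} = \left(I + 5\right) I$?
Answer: $-592366$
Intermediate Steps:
$H{\left(I \right)} = I \left(5 + I\right)$ ($H{\left(I \right)} = \left(5 + I\right) I = I \left(5 + I\right)$)
$g{\left(v \right)} = v - v \left(5 + v\right)$
$O{\left(J \right)} = 1 - \frac{3}{J}$ ($O{\left(J \right)} = - \frac{3}{J} + 1 = 1 - \frac{3}{J}$)
$\left(g{\left(519 \right)} - 327001\right) + \left(-44\right) 69 O{\left(1 \right)} = \left(519 \left(-4 - 519\right) - 327001\right) + \left(-44\right) 69 \frac{-3 + 1}{1} = \left(519 \left(-4 - 519\right) - 327001\right) - 3036 \cdot 1 \left(-2\right) = \left(519 \left(-523\right) - 327001\right) - -6072 = \left(-271437 - 327001\right) + 6072 = -598438 + 6072 = -592366$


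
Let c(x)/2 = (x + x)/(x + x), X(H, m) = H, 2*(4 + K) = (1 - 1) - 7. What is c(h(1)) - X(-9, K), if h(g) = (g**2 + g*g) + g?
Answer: 11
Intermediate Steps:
K = -15/2 (K = -4 + ((1 - 1) - 7)/2 = -4 + (0 - 7)/2 = -4 + (1/2)*(-7) = -4 - 7/2 = -15/2 ≈ -7.5000)
h(g) = g + 2*g**2 (h(g) = (g**2 + g**2) + g = 2*g**2 + g = g + 2*g**2)
c(x) = 2 (c(x) = 2*((x + x)/(x + x)) = 2*((2*x)/((2*x))) = 2*((2*x)*(1/(2*x))) = 2*1 = 2)
c(h(1)) - X(-9, K) = 2 - 1*(-9) = 2 + 9 = 11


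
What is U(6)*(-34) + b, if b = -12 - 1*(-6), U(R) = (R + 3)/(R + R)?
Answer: -63/2 ≈ -31.500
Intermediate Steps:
U(R) = (3 + R)/(2*R) (U(R) = (3 + R)/((2*R)) = (3 + R)*(1/(2*R)) = (3 + R)/(2*R))
b = -6 (b = -12 + 6 = -6)
U(6)*(-34) + b = ((½)*(3 + 6)/6)*(-34) - 6 = ((½)*(⅙)*9)*(-34) - 6 = (¾)*(-34) - 6 = -51/2 - 6 = -63/2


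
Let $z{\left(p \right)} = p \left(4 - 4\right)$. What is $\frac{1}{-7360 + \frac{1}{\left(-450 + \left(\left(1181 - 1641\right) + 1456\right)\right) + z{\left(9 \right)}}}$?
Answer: $- \frac{546}{4018559} \approx -0.00013587$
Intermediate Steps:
$z{\left(p \right)} = 0$ ($z{\left(p \right)} = p 0 = 0$)
$\frac{1}{-7360 + \frac{1}{\left(-450 + \left(\left(1181 - 1641\right) + 1456\right)\right) + z{\left(9 \right)}}} = \frac{1}{-7360 + \frac{1}{\left(-450 + \left(\left(1181 - 1641\right) + 1456\right)\right) + 0}} = \frac{1}{-7360 + \frac{1}{\left(-450 + \left(-460 + 1456\right)\right) + 0}} = \frac{1}{-7360 + \frac{1}{\left(-450 + 996\right) + 0}} = \frac{1}{-7360 + \frac{1}{546 + 0}} = \frac{1}{-7360 + \frac{1}{546}} = \frac{1}{- \frac{4018559}{546}} = - \frac{546}{4018559}$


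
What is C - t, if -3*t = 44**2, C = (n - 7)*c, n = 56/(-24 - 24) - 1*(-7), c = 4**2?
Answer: 1880/3 ≈ 626.67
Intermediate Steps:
c = 16
n = 35/6 (n = 56/(-48) + 7 = 56*(-1/48) + 7 = -7/6 + 7 = 35/6 ≈ 5.8333)
C = -56/3 (C = (35/6 - 7)*16 = -7/6*16 = -56/3 ≈ -18.667)
t = -1936/3 (t = -1/3*44**2 = -1/3*1936 = -1936/3 ≈ -645.33)
C - t = -56/3 - 1*(-1936/3) = -56/3 + 1936/3 = 1880/3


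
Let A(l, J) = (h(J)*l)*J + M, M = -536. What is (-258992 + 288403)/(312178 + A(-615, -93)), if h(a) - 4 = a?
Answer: -29411/4778713 ≈ -0.0061546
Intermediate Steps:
h(a) = 4 + a
A(l, J) = -536 + J*l*(4 + J) (A(l, J) = ((4 + J)*l)*J - 536 = (l*(4 + J))*J - 536 = J*l*(4 + J) - 536 = -536 + J*l*(4 + J))
(-258992 + 288403)/(312178 + A(-615, -93)) = (-258992 + 288403)/(312178 + (-536 - 93*(-615)*(4 - 93))) = 29411/(312178 + (-536 - 93*(-615)*(-89))) = 29411/(312178 + (-536 - 5090355)) = 29411/(312178 - 5090891) = 29411/(-4778713) = 29411*(-1/4778713) = -29411/4778713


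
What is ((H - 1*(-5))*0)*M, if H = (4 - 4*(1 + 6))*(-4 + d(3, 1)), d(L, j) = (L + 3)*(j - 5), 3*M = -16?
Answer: 0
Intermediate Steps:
M = -16/3 (M = (1/3)*(-16) = -16/3 ≈ -5.3333)
d(L, j) = (-5 + j)*(3 + L) (d(L, j) = (3 + L)*(-5 + j) = (-5 + j)*(3 + L))
H = 672 (H = (4 - 4*(1 + 6))*(-4 + (-15 - 5*3 + 3*1 + 3*1)) = (4 - 4*7)*(-4 + (-15 - 15 + 3 + 3)) = (4 - 28)*(-4 - 24) = -24*(-28) = 672)
((H - 1*(-5))*0)*M = ((672 - 1*(-5))*0)*(-16/3) = ((672 + 5)*0)*(-16/3) = (677*0)*(-16/3) = 0*(-16/3) = 0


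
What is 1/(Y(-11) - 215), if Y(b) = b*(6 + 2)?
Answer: -1/303 ≈ -0.0033003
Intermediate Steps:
Y(b) = 8*b (Y(b) = b*8 = 8*b)
1/(Y(-11) - 215) = 1/(8*(-11) - 215) = 1/(-88 - 215) = 1/(-303) = -1/303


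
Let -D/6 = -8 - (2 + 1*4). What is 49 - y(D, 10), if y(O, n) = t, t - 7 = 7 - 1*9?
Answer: 44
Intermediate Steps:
t = 5 (t = 7 + (7 - 1*9) = 7 + (7 - 9) = 7 - 2 = 5)
D = 84 (D = -6*(-8 - (2 + 1*4)) = -6*(-8 - (2 + 4)) = -6*(-8 - 1*6) = -6*(-8 - 6) = -6*(-14) = 84)
y(O, n) = 5
49 - y(D, 10) = 49 - 1*5 = 49 - 5 = 44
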